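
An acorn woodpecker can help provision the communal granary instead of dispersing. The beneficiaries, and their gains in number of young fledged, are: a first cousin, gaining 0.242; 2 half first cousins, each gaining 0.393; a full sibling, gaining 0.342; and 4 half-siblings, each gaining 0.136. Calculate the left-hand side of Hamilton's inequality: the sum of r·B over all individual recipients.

0.386375

r to a first cousin = 1/8 (first cousins share one grandparent pair — two paths of length 4: r = 2·(1/2)^4 = 1/8).
r to a half first cousin = 0.0625 (half first cousins share one grandparent — one path of length 4: r = (1/2)^4 = 1/16).
r to a full sibling = 0.5 (full sibs share both parents — two paths of length 2: r = 2·(1/2)^2 = 1/2).
r to a half-sibling = 1/4 (half-sibs share one parent — one path of length 2: r = (1/2)^2 = 1/4).
Summing one r·B term per recipient: 1·0.125·0.242 + 2·0.0625·0.393 + 1·0.5·0.342 + 4·0.25·0.136 = 0.386375.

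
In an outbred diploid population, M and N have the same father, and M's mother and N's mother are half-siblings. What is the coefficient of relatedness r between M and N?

Relatedness sums over independent paths through distinct common ancestors.
M and N are related in two ways: half-sibs through their shared father (r = 1/4) and half first cousins through their mothers (r = 1/16).
r = 1/4 + 1/16 = 0.3125.

0.3125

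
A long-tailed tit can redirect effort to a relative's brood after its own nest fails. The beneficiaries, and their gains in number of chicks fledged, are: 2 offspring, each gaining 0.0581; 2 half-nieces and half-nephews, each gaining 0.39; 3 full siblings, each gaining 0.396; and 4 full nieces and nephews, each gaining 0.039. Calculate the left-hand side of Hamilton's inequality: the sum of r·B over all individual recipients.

0.7886

r to an offspring = 1/2 (one parent–offspring link: r = (1/2)^1 = 1/2).
r to a half-niece or half-nephew = 0.125 (half-aunt/uncle↔niece/nephew: one path of length 3: r = (1/2)^3 = 1/8).
r to a full sibling = 0.5 (full sibs share both parents — two paths of length 2: r = 2·(1/2)^2 = 1/2).
r to a full niece or nephew = 1/4 (full aunt/uncle↔niece/nephew: two paths of length 3 through the shared grandparent pair: r = 2·(1/2)^3 = 1/4).
Summing one r·B term per recipient: 2·0.5·0.0581 + 2·0.125·0.39 + 3·0.5·0.396 + 4·0.25·0.039 = 0.7886.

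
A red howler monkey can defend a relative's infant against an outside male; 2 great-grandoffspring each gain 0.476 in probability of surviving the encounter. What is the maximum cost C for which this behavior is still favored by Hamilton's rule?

r to a great-grandoffspring = 0.125 (three parent–offspring links: r = (1/2)^3 = 1/8).
Hamilton's rule: n·r·B > C, so the trait is favored while C < n·r·B = 2·0.125·0.476 = 0.119.

0.119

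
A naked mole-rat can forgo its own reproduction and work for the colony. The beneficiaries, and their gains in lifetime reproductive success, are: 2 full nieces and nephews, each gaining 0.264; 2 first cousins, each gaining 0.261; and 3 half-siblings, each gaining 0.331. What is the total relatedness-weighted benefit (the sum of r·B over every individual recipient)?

0.4455

r to a full niece or nephew = 0.25 (full aunt/uncle↔niece/nephew: two paths of length 3 through the shared grandparent pair: r = 2·(1/2)^3 = 1/4).
r to a first cousin = 0.125 (first cousins share one grandparent pair — two paths of length 4: r = 2·(1/2)^4 = 1/8).
r to a half-sibling = 1/4 (half-sibs share one parent — one path of length 2: r = (1/2)^2 = 1/4).
Summing one r·B term per recipient: 2·0.25·0.264 + 2·0.125·0.261 + 3·0.25·0.331 = 0.4455.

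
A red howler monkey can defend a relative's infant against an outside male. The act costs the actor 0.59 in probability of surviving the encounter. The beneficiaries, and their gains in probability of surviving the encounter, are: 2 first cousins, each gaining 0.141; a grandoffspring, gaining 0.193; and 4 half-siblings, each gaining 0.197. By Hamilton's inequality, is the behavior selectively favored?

No

Hamilton's rule: the trait is favored when the sum of r·B over every recipient exceeds the actor's cost C.
r to a first cousin = 1/8 (first cousins share one grandparent pair — two paths of length 4: r = 2·(1/2)^4 = 1/8).
r to a grandoffspring = 1/4 (two parent–offspring links: r = (1/2)^2 = 1/4).
r to a half-sibling = 1/4 (half-sibs share one parent — one path of length 2: r = (1/2)^2 = 1/4).
Summing one r·B term per recipient: 2·0.125·0.141 + 1·0.25·0.193 + 4·0.25·0.197 = 0.2805.
0.2805 < 0.59: the indirect benefit is less than the cost.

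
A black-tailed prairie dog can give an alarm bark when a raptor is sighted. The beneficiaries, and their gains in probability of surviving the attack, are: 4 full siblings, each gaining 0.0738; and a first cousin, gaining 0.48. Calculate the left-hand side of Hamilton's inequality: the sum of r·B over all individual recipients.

r to a full sibling = 1/2 (full sibs share both parents — two paths of length 2: r = 2·(1/2)^2 = 1/2).
r to a first cousin = 0.125 (first cousins share one grandparent pair — two paths of length 4: r = 2·(1/2)^4 = 1/8).
Summing one r·B term per recipient: 4·0.5·0.0738 + 1·0.125·0.48 = 0.2076.

0.2076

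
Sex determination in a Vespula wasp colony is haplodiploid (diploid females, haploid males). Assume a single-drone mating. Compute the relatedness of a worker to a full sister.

0.75

Haplodiploid full sisters inherit their father's entire haploid genome identically (contributing 1/2) and on average half of their mother's contribution (1/2 · 1/2 = 1/4); r = 1/2 + 1/4 = 3/4.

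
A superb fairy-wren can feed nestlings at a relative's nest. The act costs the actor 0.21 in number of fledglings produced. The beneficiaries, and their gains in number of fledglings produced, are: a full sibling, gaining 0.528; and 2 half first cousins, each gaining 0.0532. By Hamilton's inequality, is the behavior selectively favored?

Hamilton's rule: the trait is favored when the sum of r·B over every recipient exceeds the actor's cost C.
r to a full sibling = 0.5 (full sibs share both parents — two paths of length 2: r = 2·(1/2)^2 = 1/2).
r to a half first cousin = 1/16 (half first cousins share one grandparent — one path of length 4: r = (1/2)^4 = 1/16).
Summing one r·B term per recipient: 1·0.5·0.528 + 2·0.0625·0.0532 = 0.27065.
0.27065 > 0.21: the indirect benefit exceeds the cost.

Yes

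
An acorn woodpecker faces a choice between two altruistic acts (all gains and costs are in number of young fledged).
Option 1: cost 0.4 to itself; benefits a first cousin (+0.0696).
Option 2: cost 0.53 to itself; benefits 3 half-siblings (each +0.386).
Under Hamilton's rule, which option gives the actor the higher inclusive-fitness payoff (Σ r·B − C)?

Option 1: r to a first cousin = 0.125.
Option 1: Σ r·B − C = (1·0.125·0.0696) − 0.4 = -0.3913.
Option 2: r to a half-sibling = 0.25.
Option 2: Σ r·B − C = (3·0.25·0.386) − 0.53 = -0.2405.
Option 2 has the higher net inclusive-fitness payoff.

Option 2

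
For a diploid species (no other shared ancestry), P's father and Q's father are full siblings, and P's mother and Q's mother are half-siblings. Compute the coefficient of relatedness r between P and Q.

0.1875

Independent pedigree routes through distinct common ancestors add.
P and Q are related in two ways: first cousins through their fathers (r = 1/8) and half first cousins through their mothers (r = 1/16).
r = 1/8 + 1/16 = 0.1875.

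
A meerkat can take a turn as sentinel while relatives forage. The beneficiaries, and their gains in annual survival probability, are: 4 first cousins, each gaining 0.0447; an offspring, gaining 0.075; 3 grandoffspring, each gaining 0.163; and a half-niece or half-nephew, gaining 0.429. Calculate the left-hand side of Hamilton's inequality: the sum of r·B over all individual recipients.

r to a first cousin = 0.125 (first cousins share one grandparent pair — two paths of length 4: r = 2·(1/2)^4 = 1/8).
r to an offspring = 1/2 (one parent–offspring link: r = (1/2)^1 = 1/2).
r to a grandoffspring = 0.25 (two parent–offspring links: r = (1/2)^2 = 1/4).
r to a half-niece or half-nephew = 1/8 (half-aunt/uncle↔niece/nephew: one path of length 3: r = (1/2)^3 = 1/8).
Summing one r·B term per recipient: 4·0.125·0.0447 + 1·0.5·0.075 + 3·0.25·0.163 + 1·0.125·0.429 = 0.235725.

0.235725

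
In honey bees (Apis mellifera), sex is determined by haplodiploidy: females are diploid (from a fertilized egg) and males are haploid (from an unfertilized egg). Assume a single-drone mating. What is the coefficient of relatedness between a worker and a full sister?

0.75

Haplodiploid full sisters inherit their father's entire haploid genome identically (contributing 1/2) and on average half of their mother's contribution (1/2 · 1/2 = 1/4); r = 1/2 + 1/4 = 3/4.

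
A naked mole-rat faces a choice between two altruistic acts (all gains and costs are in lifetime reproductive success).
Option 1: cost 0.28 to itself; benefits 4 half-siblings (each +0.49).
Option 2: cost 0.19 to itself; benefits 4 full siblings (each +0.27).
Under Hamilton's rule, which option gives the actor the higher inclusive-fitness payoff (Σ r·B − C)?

Option 1: r to a half-sibling = 0.25.
Option 1: Σ r·B − C = (4·0.25·0.49) − 0.28 = 0.21.
Option 2: r to a full sibling = 0.5.
Option 2: Σ r·B − C = (4·0.5·0.27) − 0.19 = 0.35.
Option 2 has the higher net inclusive-fitness payoff.

Option 2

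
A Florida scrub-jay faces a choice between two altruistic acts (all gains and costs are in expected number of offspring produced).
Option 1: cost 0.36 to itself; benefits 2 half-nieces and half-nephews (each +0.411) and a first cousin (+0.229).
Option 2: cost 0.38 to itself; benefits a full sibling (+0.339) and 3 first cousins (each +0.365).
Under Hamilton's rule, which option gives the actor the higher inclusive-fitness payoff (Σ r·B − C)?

Option 1: r to a half-niece or half-nephew = 0.125.
Option 1: r to a first cousin = 0.125.
Option 1: Σ r·B − C = (2·0.125·0.411 + 1·0.125·0.229) − 0.36 = -0.228625.
Option 2: r to a full sibling = 0.5.
Option 2: r to a first cousin = 0.125.
Option 2: Σ r·B − C = (1·0.5·0.339 + 3·0.125·0.365) − 0.38 = -0.073625.
Option 2 has the higher net inclusive-fitness payoff.

Option 2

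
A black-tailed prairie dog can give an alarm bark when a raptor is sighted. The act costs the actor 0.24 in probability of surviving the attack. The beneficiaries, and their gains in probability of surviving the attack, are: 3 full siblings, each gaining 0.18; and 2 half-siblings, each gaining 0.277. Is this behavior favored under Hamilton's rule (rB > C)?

Yes

Hamilton's rule: the trait is favored when the sum of r·B over every recipient exceeds the actor's cost C.
r to a full sibling = 0.5 (full sibs share both parents — two paths of length 2: r = 2·(1/2)^2 = 1/2).
r to a half-sibling = 1/4 (half-sibs share one parent — one path of length 2: r = (1/2)^2 = 1/4).
Summing one r·B term per recipient: 3·0.5·0.18 + 2·0.25·0.277 = 0.4085.
0.4085 > 0.24: the indirect benefit exceeds the cost.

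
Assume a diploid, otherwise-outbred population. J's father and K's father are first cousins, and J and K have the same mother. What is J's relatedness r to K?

Wright's path rule: contributions from independent ancestry routes add.
J and K are related in two ways: second cousins through their fathers (r = 1/32) and half-sibs through their shared mother (r = 1/4).
r = 1/32 + 1/4 = 9/32 = 0.28125.

0.28125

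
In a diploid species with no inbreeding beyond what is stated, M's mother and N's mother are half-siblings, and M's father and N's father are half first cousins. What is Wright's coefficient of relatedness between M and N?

0.078125

Relatedness sums over independent paths through distinct common ancestors.
M and N are related in two ways: half first cousins through their mothers (r = 1/16) and half second cousins through their fathers (r = 1/64).
r = 1/16 + 1/64 = 5/64 = 0.078125.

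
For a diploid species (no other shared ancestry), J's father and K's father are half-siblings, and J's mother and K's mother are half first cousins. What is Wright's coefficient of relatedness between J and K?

With two independent routes of shared ancestry, r is the sum of the two contributions.
J and K are related in two ways: half first cousins through their fathers (r = 1/16) and half second cousins through their mothers (r = 1/64).
r = 1/16 + 1/64 = 0.078125.

0.078125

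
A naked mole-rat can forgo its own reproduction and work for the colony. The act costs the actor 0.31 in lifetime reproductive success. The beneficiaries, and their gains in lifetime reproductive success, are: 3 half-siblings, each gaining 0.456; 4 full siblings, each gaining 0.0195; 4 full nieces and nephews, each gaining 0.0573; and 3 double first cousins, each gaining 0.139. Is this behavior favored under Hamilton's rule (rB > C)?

Hamilton's rule: the trait is favored when the sum of r·B over every recipient exceeds the actor's cost C.
r to a half-sibling = 0.25 (half-sibs share one parent — one path of length 2: r = (1/2)^2 = 1/4).
r to a full sibling = 1/2 (full sibs share both parents — two paths of length 2: r = 2·(1/2)^2 = 1/2).
r to a full niece or nephew = 0.25 (full aunt/uncle↔niece/nephew: two paths of length 3 through the shared grandparent pair: r = 2·(1/2)^3 = 1/4).
r to a double first cousin = 1/4 (double first cousins share both grandparent pairs — four paths of length 4: r = 4·(1/2)^4 = 1/4).
Summing one r·B term per recipient: 3·0.25·0.456 + 4·0.5·0.0195 + 4·0.25·0.0573 + 3·0.25·0.139 = 0.54255.
0.54255 > 0.31: the indirect benefit exceeds the cost.

Yes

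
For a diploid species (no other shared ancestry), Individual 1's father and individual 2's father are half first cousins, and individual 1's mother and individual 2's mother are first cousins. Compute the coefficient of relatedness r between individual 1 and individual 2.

Wright's path rule: contributions from independent ancestry routes add.
Individual 1 and individual 2 are related in two ways: half second cousins through their fathers (r = 1/64) and second cousins through their mothers (r = 1/32).
r = 1/64 + 1/32 = 3/64 = 0.046875.

0.046875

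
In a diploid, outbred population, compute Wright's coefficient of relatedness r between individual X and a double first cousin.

Each parent–offspring link contributes a factor of 1/2, and independent paths through distinct common ancestors add.
Double first cousins share both grandparent pairs — four paths of length 4: r = 4·(1/2)^4 = 1/4.

0.25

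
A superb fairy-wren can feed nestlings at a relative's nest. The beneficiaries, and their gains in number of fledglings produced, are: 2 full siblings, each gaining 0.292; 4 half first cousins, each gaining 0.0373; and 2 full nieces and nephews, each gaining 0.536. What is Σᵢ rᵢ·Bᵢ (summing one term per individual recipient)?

0.569325

r to a full sibling = 0.5 (full sibs share both parents — two paths of length 2: r = 2·(1/2)^2 = 1/2).
r to a half first cousin = 0.0625 (half first cousins share one grandparent — one path of length 4: r = (1/2)^4 = 1/16).
r to a full niece or nephew = 0.25 (full aunt/uncle↔niece/nephew: two paths of length 3 through the shared grandparent pair: r = 2·(1/2)^3 = 1/4).
Summing one r·B term per recipient: 2·0.5·0.292 + 4·0.0625·0.0373 + 2·0.25·0.536 = 0.569325.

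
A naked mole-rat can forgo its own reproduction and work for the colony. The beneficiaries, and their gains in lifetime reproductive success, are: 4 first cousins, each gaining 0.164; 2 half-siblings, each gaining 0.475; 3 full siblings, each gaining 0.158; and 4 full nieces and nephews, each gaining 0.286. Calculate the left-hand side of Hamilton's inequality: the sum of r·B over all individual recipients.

r to a first cousin = 0.125 (first cousins share one grandparent pair — two paths of length 4: r = 2·(1/2)^4 = 1/8).
r to a half-sibling = 0.25 (half-sibs share one parent — one path of length 2: r = (1/2)^2 = 1/4).
r to a full sibling = 0.5 (full sibs share both parents — two paths of length 2: r = 2·(1/2)^2 = 1/2).
r to a full niece or nephew = 0.25 (full aunt/uncle↔niece/nephew: two paths of length 3 through the shared grandparent pair: r = 2·(1/2)^3 = 1/4).
Summing one r·B term per recipient: 4·0.125·0.164 + 2·0.25·0.475 + 3·0.5·0.158 + 4·0.25·0.286 = 0.8425.

0.8425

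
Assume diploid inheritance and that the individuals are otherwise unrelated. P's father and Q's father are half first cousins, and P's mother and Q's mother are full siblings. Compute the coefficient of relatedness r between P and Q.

0.140625

Independent pedigree routes through distinct common ancestors add.
P and Q are related in two ways: half second cousins through their fathers (r = 1/64) and first cousins through their mothers (r = 1/8).
r = 1/64 + 1/8 = 0.140625.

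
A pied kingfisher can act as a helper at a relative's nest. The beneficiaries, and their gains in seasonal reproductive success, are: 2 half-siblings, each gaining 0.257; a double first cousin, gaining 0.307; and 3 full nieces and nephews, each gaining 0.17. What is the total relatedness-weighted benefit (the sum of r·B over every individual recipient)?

0.33275

r to a half-sibling = 1/4 (half-sibs share one parent — one path of length 2: r = (1/2)^2 = 1/4).
r to a double first cousin = 1/4 (double first cousins share both grandparent pairs — four paths of length 4: r = 4·(1/2)^4 = 1/4).
r to a full niece or nephew = 1/4 (full aunt/uncle↔niece/nephew: two paths of length 3 through the shared grandparent pair: r = 2·(1/2)^3 = 1/4).
Summing one r·B term per recipient: 2·0.25·0.257 + 1·0.25·0.307 + 3·0.25·0.17 = 0.33275.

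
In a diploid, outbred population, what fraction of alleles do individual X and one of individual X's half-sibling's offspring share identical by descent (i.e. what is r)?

0.125

Each parent–offspring link contributes a factor of 1/2, and independent paths through distinct common ancestors add.
Half-aunt/uncle↔niece/nephew: one path of length 3: r = (1/2)^3 = 1/8.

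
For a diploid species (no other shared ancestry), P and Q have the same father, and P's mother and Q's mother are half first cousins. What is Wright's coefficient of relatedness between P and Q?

0.265625

Wright's path rule: contributions from independent ancestry routes add.
P and Q are related in two ways: half-sibs through their shared father (r = 1/4) and half second cousins through their mothers (r = 1/64).
r = 1/4 + 1/64 = 0.265625.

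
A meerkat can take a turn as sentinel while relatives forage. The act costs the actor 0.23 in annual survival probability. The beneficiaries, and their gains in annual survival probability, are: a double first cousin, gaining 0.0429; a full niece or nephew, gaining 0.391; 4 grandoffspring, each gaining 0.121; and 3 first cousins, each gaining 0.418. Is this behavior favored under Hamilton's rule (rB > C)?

Yes

Hamilton's rule: the trait is favored when the sum of r·B over every recipient exceeds the actor's cost C.
r to a double first cousin = 0.25 (double first cousins share both grandparent pairs — four paths of length 4: r = 4·(1/2)^4 = 1/4).
r to a full niece or nephew = 0.25 (full aunt/uncle↔niece/nephew: two paths of length 3 through the shared grandparent pair: r = 2·(1/2)^3 = 1/4).
r to a grandoffspring = 0.25 (two parent–offspring links: r = (1/2)^2 = 1/4).
r to a first cousin = 0.125 (first cousins share one grandparent pair — two paths of length 4: r = 2·(1/2)^4 = 1/8).
Summing one r·B term per recipient: 1·0.25·0.0429 + 1·0.25·0.391 + 4·0.25·0.121 + 3·0.125·0.418 = 0.386225.
0.386225 > 0.23: the indirect benefit exceeds the cost.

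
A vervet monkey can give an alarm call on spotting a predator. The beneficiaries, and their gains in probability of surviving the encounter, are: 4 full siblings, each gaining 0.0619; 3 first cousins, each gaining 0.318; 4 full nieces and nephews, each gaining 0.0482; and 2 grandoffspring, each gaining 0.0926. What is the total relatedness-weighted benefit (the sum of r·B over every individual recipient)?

0.33755

r to a full sibling = 0.5 (full sibs share both parents — two paths of length 2: r = 2·(1/2)^2 = 1/2).
r to a first cousin = 0.125 (first cousins share one grandparent pair — two paths of length 4: r = 2·(1/2)^4 = 1/8).
r to a full niece or nephew = 1/4 (full aunt/uncle↔niece/nephew: two paths of length 3 through the shared grandparent pair: r = 2·(1/2)^3 = 1/4).
r to a grandoffspring = 1/4 (two parent–offspring links: r = (1/2)^2 = 1/4).
Summing one r·B term per recipient: 4·0.5·0.0619 + 3·0.125·0.318 + 4·0.25·0.0482 + 2·0.25·0.0926 = 0.33755.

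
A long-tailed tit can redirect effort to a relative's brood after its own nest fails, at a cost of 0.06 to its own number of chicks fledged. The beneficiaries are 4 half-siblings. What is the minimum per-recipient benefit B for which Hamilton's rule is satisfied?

r to a half-sibling = 0.25 (half-sibs share one parent — one path of length 2: r = (1/2)^2 = 1/4).
Hamilton's rule with n recipients of equal r: n·r·B > C, so B > C/(n·r) = 0.06/(4·0.25) = 0.06.

0.06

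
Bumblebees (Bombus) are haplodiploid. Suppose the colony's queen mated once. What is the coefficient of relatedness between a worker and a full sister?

0.75

Haplodiploid full sisters inherit their father's entire haploid genome identically (contributing 1/2) and on average half of their mother's contribution (1/2 · 1/2 = 1/4); r = 1/2 + 1/4 = 3/4.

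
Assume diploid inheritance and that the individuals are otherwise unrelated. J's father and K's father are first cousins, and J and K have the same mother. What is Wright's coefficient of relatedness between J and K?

Relatedness sums over independent paths through distinct common ancestors.
J and K are related in two ways: second cousins through their fathers (r = 1/32) and half-sibs through their shared mother (r = 1/4).
r = 1/32 + 1/4 = 9/32 = 0.28125.

0.28125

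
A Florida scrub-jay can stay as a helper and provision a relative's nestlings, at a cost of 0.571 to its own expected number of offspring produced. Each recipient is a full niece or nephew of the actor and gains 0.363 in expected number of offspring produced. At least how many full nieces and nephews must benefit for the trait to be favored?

7

r to a full niece or nephew = 0.25 (full aunt/uncle↔niece/nephew: two paths of length 3 through the shared grandparent pair: r = 2·(1/2)^3 = 1/4).
Hamilton's rule: n·r·B > C  ⇒  n > C/(r·B) = 0.571/(0.25·0.363) = 6.292.
The smallest integer exceeding 6.292 is 7.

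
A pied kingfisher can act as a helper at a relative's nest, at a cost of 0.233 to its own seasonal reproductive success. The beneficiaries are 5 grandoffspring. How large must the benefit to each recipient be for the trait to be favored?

r to a grandoffspring = 1/4 (two parent–offspring links: r = (1/2)^2 = 1/4).
Hamilton's rule with n recipients of equal r: n·r·B > C, so B > C/(n·r) = 0.233/(5·0.25) = 0.1864.

0.1864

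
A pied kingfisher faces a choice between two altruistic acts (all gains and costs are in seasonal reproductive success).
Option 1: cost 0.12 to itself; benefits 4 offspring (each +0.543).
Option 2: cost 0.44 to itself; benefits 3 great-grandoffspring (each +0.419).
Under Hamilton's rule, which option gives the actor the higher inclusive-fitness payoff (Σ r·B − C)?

Option 1

Option 1: r to an offspring = 0.5.
Option 1: Σ r·B − C = (4·0.5·0.543) − 0.12 = 0.966.
Option 2: r to a great-grandoffspring = 0.125.
Option 2: Σ r·B − C = (3·0.125·0.419) − 0.44 = -0.282875.
Option 1 has the higher net inclusive-fitness payoff.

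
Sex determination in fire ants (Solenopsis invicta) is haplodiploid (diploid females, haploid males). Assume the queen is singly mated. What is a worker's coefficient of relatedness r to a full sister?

Haplodiploid full sisters inherit their father's entire haploid genome identically (contributing 1/2) and on average half of their mother's contribution (1/2 · 1/2 = 1/4); r = 1/2 + 1/4 = 3/4.

0.75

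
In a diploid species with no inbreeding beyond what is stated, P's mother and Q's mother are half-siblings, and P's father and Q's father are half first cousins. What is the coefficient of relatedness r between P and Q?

0.078125

Relatedness sums over independent paths through distinct common ancestors.
P and Q are related in two ways: half first cousins through their mothers (r = 1/16) and half second cousins through their fathers (r = 1/64).
r = 1/16 + 1/64 = 5/64 = 0.078125.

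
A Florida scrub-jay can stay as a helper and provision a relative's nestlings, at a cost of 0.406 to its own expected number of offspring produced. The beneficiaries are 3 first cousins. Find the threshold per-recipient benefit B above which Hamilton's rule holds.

1.0827

r to a first cousin = 1/8 (first cousins share one grandparent pair — two paths of length 4: r = 2·(1/2)^4 = 1/8).
Hamilton's rule with n recipients of equal r: n·r·B > C, so B > C/(n·r) = 0.406/(3·0.125) = 1.0827.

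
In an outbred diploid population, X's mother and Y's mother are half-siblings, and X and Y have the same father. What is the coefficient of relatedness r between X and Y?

0.3125

With two independent routes of shared ancestry, r is the sum of the two contributions.
X and Y are related in two ways: half first cousins through their mothers (r = 1/16) and half-sibs through their shared father (r = 1/4).
r = 1/16 + 1/4 = 0.3125.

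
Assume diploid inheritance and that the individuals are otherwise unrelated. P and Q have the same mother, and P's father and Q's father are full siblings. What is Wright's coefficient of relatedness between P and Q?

With two independent routes of shared ancestry, r is the sum of the two contributions.
P and Q are related in two ways: half-sibs through their shared mother (r = 1/4) and first cousins through their fathers (r = 1/8).
r = 1/4 + 1/8 = 3/8 = 0.375.

0.375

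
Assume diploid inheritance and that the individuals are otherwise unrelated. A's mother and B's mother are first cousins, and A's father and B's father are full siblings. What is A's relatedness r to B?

0.15625

Relatedness sums over independent paths through distinct common ancestors.
A and B are related in two ways: second cousins through their mothers (r = 1/32) and first cousins through their fathers (r = 1/8).
r = 1/32 + 1/8 = 5/32 = 0.15625.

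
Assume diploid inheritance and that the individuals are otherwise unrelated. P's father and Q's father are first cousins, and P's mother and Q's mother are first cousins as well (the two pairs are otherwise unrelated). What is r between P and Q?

With two independent routes of shared ancestry, r is the sum of the two contributions.
P and Q are related in two ways: second cousins through their fathers (r = 1/32) and second cousins through their mothers (r = 1/32).
r = 1/32 + 1/32 = 1/16 = 0.0625.

0.0625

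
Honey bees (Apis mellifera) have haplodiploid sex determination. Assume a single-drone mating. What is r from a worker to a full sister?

Haplodiploid full sisters inherit their father's entire haploid genome identically (contributing 1/2) and on average half of their mother's contribution (1/2 · 1/2 = 1/4); r = 1/2 + 1/4 = 3/4.

0.75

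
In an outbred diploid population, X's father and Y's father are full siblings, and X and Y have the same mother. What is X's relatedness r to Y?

With two independent routes of shared ancestry, r is the sum of the two contributions.
X and Y are related in two ways: first cousins through their fathers (r = 1/8) and half-sibs through their shared mother (r = 1/4).
r = 1/8 + 1/4 = 0.375.

0.375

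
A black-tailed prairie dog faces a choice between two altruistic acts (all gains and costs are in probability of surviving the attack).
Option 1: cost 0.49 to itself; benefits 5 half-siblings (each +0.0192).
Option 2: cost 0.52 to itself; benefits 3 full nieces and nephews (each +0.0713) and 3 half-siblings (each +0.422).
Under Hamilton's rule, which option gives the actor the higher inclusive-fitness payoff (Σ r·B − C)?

Option 2

Option 1: r to a half-sibling = 0.25.
Option 1: Σ r·B − C = (5·0.25·0.0192) − 0.49 = -0.466.
Option 2: r to a full niece or nephew = 0.25.
Option 2: r to a half-sibling = 0.25.
Option 2: Σ r·B − C = (3·0.25·0.0713 + 3·0.25·0.422) − 0.52 = -0.150025.
Option 2 has the higher net inclusive-fitness payoff.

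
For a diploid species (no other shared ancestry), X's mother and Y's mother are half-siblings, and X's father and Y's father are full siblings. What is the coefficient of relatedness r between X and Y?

Wright's path rule: contributions from independent ancestry routes add.
X and Y are related in two ways: half first cousins through their mothers (r = 1/16) and first cousins through their fathers (r = 1/8).
r = 1/16 + 1/8 = 0.1875.

0.1875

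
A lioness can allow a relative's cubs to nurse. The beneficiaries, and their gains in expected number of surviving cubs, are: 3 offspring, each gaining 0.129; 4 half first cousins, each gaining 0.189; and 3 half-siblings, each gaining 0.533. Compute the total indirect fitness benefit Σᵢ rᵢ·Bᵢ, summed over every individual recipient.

0.6405

r to an offspring = 1/2 (one parent–offspring link: r = (1/2)^1 = 1/2).
r to a half first cousin = 0.0625 (half first cousins share one grandparent — one path of length 4: r = (1/2)^4 = 1/16).
r to a half-sibling = 0.25 (half-sibs share one parent — one path of length 2: r = (1/2)^2 = 1/4).
Summing one r·B term per recipient: 3·0.5·0.129 + 4·0.0625·0.189 + 3·0.25·0.533 = 0.6405.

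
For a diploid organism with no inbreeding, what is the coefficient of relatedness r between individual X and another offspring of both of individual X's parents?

0.5

Each parent–offspring link contributes a factor of 1/2, and independent paths through distinct common ancestors add.
Full sibs share both parents — two paths of length 2: r = 2·(1/2)^2 = 1/2.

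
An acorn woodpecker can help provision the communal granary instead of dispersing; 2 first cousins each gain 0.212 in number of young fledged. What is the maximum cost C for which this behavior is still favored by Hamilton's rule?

0.053

r to a first cousin = 1/8 (first cousins share one grandparent pair — two paths of length 4: r = 2·(1/2)^4 = 1/8).
Hamilton's rule: n·r·B > C, so the trait is favored while C < n·r·B = 2·0.125·0.212 = 0.053.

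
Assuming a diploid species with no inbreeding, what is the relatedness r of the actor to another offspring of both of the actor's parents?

Each parent–offspring link contributes a factor of 1/2, and independent paths through distinct common ancestors add.
Full sibs share both parents — two paths of length 2: r = 2·(1/2)^2 = 1/2.

0.5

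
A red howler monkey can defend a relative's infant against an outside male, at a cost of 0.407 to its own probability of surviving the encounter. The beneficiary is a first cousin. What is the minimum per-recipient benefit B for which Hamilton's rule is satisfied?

r to a first cousin = 0.125 (first cousins share one grandparent pair — two paths of length 4: r = 2·(1/2)^4 = 1/8).
Hamilton's rule with n recipients of equal r: n·r·B > C, so B > C/(n·r) = 0.407/(1·0.125) = 3.256.

3.256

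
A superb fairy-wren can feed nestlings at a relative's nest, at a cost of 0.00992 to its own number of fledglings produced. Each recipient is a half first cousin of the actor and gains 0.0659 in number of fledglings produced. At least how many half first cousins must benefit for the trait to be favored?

3

r to a half first cousin = 0.0625 (half first cousins share one grandparent — one path of length 4: r = (1/2)^4 = 1/16).
Hamilton's rule: n·r·B > C  ⇒  n > C/(r·B) = 0.00992/(0.0625·0.0659) = 2.408.
The smallest integer exceeding 2.408 is 3.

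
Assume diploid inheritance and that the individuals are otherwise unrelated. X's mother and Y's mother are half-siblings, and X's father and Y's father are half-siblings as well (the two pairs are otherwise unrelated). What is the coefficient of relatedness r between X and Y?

0.125

With two independent routes of shared ancestry, r is the sum of the two contributions.
X and Y are related in two ways: half first cousins through their mothers (r = 1/16) and half first cousins through their fathers (r = 1/16).
r = 1/16 + 1/16 = 1/8 = 0.125.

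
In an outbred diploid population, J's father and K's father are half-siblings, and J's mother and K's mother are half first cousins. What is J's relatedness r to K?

0.078125

Independent pedigree routes through distinct common ancestors add.
J and K are related in two ways: half first cousins through their fathers (r = 1/16) and half second cousins through their mothers (r = 1/64).
r = 1/16 + 1/64 = 5/64 = 0.078125.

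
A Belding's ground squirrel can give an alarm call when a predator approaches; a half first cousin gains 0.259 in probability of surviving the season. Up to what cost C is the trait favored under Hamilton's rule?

r to a half first cousin = 1/16 (half first cousins share one grandparent — one path of length 4: r = (1/2)^4 = 1/16).
Hamilton's rule: n·r·B > C, so the trait is favored while C < n·r·B = 1·0.0625·0.259 = 0.0161875.

0.0161875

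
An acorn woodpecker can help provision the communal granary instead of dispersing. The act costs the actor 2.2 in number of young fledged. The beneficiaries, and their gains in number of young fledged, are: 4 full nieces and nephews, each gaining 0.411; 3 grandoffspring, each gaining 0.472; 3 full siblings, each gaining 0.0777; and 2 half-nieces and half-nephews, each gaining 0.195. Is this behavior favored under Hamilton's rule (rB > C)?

Hamilton's rule: the trait is favored when the sum of r·B over every recipient exceeds the actor's cost C.
r to a full niece or nephew = 0.25 (full aunt/uncle↔niece/nephew: two paths of length 3 through the shared grandparent pair: r = 2·(1/2)^3 = 1/4).
r to a grandoffspring = 1/4 (two parent–offspring links: r = (1/2)^2 = 1/4).
r to a full sibling = 0.5 (full sibs share both parents — two paths of length 2: r = 2·(1/2)^2 = 1/2).
r to a half-niece or half-nephew = 0.125 (half-aunt/uncle↔niece/nephew: one path of length 3: r = (1/2)^3 = 1/8).
Summing one r·B term per recipient: 4·0.25·0.411 + 3·0.25·0.472 + 3·0.5·0.0777 + 2·0.125·0.195 = 0.9303.
0.9303 < 2.2: the indirect benefit is less than the cost.

No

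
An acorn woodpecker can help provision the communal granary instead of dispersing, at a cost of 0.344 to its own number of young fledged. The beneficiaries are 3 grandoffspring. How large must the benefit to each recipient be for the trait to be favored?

0.4587

r to a grandoffspring = 0.25 (two parent–offspring links: r = (1/2)^2 = 1/4).
Hamilton's rule with n recipients of equal r: n·r·B > C, so B > C/(n·r) = 0.344/(3·0.25) = 0.4587.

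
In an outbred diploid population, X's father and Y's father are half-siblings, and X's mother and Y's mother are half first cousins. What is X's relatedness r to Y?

0.078125

Relatedness sums over independent paths through distinct common ancestors.
X and Y are related in two ways: half first cousins through their fathers (r = 1/16) and half second cousins through their mothers (r = 1/64).
r = 1/16 + 1/64 = 0.078125.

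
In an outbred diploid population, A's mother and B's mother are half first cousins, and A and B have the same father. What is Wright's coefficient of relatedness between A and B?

0.265625

Wright's path rule: contributions from independent ancestry routes add.
A and B are related in two ways: half second cousins through their mothers (r = 1/64) and half-sibs through their shared father (r = 1/4).
r = 1/64 + 1/4 = 17/64 = 0.265625.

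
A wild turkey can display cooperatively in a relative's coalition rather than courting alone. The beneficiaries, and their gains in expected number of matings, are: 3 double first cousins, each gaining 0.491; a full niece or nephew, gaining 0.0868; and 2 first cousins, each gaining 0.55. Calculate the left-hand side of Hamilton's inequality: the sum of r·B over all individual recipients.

r to a double first cousin = 0.25 (double first cousins share both grandparent pairs — four paths of length 4: r = 4·(1/2)^4 = 1/4).
r to a full niece or nephew = 1/4 (full aunt/uncle↔niece/nephew: two paths of length 3 through the shared grandparent pair: r = 2·(1/2)^3 = 1/4).
r to a first cousin = 1/8 (first cousins share one grandparent pair — two paths of length 4: r = 2·(1/2)^4 = 1/8).
Summing one r·B term per recipient: 3·0.25·0.491 + 1·0.25·0.0868 + 2·0.125·0.55 = 0.52745.

0.52745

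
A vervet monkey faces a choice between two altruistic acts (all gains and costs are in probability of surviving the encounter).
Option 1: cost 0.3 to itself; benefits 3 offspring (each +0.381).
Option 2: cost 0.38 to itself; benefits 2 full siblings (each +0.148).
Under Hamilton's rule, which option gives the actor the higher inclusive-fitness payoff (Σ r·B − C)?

Option 1: r to an offspring = 0.5.
Option 1: Σ r·B − C = (3·0.5·0.381) − 0.3 = 0.2715.
Option 2: r to a full sibling = 0.5.
Option 2: Σ r·B − C = (2·0.5·0.148) − 0.38 = -0.232.
Option 1 has the higher net inclusive-fitness payoff.

Option 1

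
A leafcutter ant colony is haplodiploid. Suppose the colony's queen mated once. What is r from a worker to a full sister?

Haplodiploid full sisters inherit their father's entire haploid genome identically (contributing 1/2) and on average half of their mother's contribution (1/2 · 1/2 = 1/4); r = 1/2 + 1/4 = 3/4.

0.75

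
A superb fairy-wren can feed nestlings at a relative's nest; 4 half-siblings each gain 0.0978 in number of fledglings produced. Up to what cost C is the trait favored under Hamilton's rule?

0.0978

r to a half-sibling = 0.25 (half-sibs share one parent — one path of length 2: r = (1/2)^2 = 1/4).
Hamilton's rule: n·r·B > C, so the trait is favored while C < n·r·B = 4·0.25·0.0978 = 0.0978.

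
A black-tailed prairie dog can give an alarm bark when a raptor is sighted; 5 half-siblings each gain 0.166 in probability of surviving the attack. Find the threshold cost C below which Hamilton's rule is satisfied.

r to a half-sibling = 1/4 (half-sibs share one parent — one path of length 2: r = (1/2)^2 = 1/4).
Hamilton's rule: n·r·B > C, so the trait is favored while C < n·r·B = 5·0.25·0.166 = 0.2075.

0.2075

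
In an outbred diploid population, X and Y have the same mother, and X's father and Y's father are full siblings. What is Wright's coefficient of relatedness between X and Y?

Wright's path rule: contributions from independent ancestry routes add.
X and Y are related in two ways: half-sibs through their shared mother (r = 1/4) and first cousins through their fathers (r = 1/8).
r = 1/4 + 1/8 = 3/8 = 0.375.

0.375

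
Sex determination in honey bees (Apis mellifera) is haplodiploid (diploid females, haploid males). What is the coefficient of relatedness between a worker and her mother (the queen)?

One meiotic link between diploid queen and diploid daughter: r = 1/2.

0.5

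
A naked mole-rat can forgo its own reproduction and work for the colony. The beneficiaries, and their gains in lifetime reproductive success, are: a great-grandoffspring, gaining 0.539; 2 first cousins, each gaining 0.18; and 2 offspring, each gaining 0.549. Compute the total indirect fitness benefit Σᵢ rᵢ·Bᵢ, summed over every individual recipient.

0.661375

r to a great-grandoffspring = 0.125 (three parent–offspring links: r = (1/2)^3 = 1/8).
r to a first cousin = 0.125 (first cousins share one grandparent pair — two paths of length 4: r = 2·(1/2)^4 = 1/8).
r to an offspring = 1/2 (one parent–offspring link: r = (1/2)^1 = 1/2).
Summing one r·B term per recipient: 1·0.125·0.539 + 2·0.125·0.18 + 2·0.5·0.549 = 0.661375.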